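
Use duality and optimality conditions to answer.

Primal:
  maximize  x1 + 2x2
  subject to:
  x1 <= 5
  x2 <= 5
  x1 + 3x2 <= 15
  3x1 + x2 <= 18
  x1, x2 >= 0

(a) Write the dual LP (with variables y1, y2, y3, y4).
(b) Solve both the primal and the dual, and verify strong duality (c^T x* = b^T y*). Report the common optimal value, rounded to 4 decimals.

The standard primal-dual pair for 'max c^T x s.t. A x <= b, x >= 0' is:
  Dual:  min b^T y  s.t.  A^T y >= c,  y >= 0.

So the dual LP is:
  minimize  5y1 + 5y2 + 15y3 + 18y4
  subject to:
    y1 + y3 + 3y4 >= 1
    y2 + 3y3 + y4 >= 2
    y1, y2, y3, y4 >= 0

Solving the primal: x* = (4.875, 3.375).
  primal value c^T x* = 11.625.
Solving the dual: y* = (0, 0, 0.625, 0.125).
  dual value b^T y* = 11.625.
Strong duality: c^T x* = b^T y*. Confirmed.

11.625


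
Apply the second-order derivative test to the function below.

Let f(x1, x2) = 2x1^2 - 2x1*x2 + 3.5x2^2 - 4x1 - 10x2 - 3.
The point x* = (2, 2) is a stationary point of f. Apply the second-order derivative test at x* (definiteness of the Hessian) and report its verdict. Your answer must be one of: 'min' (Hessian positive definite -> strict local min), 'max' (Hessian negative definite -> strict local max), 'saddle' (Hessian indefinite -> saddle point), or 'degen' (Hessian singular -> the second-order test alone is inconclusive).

Compute the Hessian H = grad^2 f:
  H = [[4, -2], [-2, 7]]
Verify stationarity: grad f(x*) = H x* + g = (0, 0).
Eigenvalues of H: 3, 8.
Both eigenvalues > 0, so H is positive definite -> x* is a strict local min.

min


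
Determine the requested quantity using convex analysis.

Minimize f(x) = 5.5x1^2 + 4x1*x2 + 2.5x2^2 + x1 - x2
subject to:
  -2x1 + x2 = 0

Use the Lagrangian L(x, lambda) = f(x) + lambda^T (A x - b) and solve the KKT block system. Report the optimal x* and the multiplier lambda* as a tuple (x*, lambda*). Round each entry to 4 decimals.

Form the Lagrangian:
  L(x, lambda) = (1/2) x^T Q x + c^T x + lambda^T (A x - b)
Stationarity (grad_x L = 0): Q x + c + A^T lambda = 0.
Primal feasibility: A x = b.

This gives the KKT block system:
  [ Q   A^T ] [ x     ]   [-c ]
  [ A    0  ] [ lambda ] = [ b ]

Solving the linear system:
  x*      = (0.0213, 0.0426)
  lambda* = (0.7021)
  f(x*)   = -0.0106

x* = (0.0213, 0.0426), lambda* = (0.7021)


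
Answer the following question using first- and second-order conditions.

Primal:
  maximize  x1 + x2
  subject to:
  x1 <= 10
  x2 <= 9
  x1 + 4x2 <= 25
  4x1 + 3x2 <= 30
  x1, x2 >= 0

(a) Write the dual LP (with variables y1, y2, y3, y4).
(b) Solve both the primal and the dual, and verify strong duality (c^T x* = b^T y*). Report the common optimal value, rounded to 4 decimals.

The standard primal-dual pair for 'max c^T x s.t. A x <= b, x >= 0' is:
  Dual:  min b^T y  s.t.  A^T y >= c,  y >= 0.

So the dual LP is:
  minimize  10y1 + 9y2 + 25y3 + 30y4
  subject to:
    y1 + y3 + 4y4 >= 1
    y2 + 4y3 + 3y4 >= 1
    y1, y2, y3, y4 >= 0

Solving the primal: x* = (3.4615, 5.3846).
  primal value c^T x* = 8.8462.
Solving the dual: y* = (0, 0, 0.0769, 0.2308).
  dual value b^T y* = 8.8462.
Strong duality: c^T x* = b^T y*. Confirmed.

8.8462


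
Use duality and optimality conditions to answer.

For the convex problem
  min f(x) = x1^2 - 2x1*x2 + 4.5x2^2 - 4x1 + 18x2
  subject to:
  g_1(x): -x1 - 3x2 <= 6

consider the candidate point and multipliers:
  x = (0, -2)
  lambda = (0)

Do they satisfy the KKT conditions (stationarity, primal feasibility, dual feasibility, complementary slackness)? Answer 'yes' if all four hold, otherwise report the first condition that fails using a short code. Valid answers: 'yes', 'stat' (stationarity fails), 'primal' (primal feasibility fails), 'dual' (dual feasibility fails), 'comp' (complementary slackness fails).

Gradient of f: grad f(x) = Q x + c = (0, 0)
Constraint values g_i(x) = a_i^T x - b_i:
  g_1((0, -2)) = 0
Stationarity residual: grad f(x) + sum_i lambda_i a_i = (0, 0)
  -> stationarity OK
Primal feasibility (all g_i <= 0): OK
Dual feasibility (all lambda_i >= 0): OK
Complementary slackness (lambda_i * g_i(x) = 0 for all i): OK

Verdict: yes, KKT holds.

yes


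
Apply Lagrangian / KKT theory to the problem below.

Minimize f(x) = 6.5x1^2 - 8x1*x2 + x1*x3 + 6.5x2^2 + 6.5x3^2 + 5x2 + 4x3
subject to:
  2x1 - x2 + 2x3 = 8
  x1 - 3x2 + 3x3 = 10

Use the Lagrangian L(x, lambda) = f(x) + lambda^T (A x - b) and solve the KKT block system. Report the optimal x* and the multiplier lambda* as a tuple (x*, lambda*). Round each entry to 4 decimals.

Form the Lagrangian:
  L(x, lambda) = (1/2) x^T Q x + c^T x + lambda^T (A x - b)
Stationarity (grad_x L = 0): Q x + c + A^T lambda = 0.
Primal feasibility: A x = b.

This gives the KKT block system:
  [ Q   A^T ] [ x     ]   [-c ]
  [ A    0  ] [ lambda ] = [ b ]

Solving the linear system:
  x*      = (1.5911, -0.7882, 2.0148)
  lambda* = (-13.8079, -1.3892)
  f(x*)   = 64.2365

x* = (1.5911, -0.7882, 2.0148), lambda* = (-13.8079, -1.3892)


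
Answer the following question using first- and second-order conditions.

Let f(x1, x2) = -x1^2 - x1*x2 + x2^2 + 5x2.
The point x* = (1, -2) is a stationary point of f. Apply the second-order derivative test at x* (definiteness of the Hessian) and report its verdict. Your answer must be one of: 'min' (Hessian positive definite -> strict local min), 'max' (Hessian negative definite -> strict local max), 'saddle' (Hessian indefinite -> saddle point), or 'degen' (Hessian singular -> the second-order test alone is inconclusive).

Compute the Hessian H = grad^2 f:
  H = [[-2, -1], [-1, 2]]
Verify stationarity: grad f(x*) = H x* + g = (0, 0).
Eigenvalues of H: -2.2361, 2.2361.
Eigenvalues have mixed signs, so H is indefinite -> x* is a saddle point.

saddle


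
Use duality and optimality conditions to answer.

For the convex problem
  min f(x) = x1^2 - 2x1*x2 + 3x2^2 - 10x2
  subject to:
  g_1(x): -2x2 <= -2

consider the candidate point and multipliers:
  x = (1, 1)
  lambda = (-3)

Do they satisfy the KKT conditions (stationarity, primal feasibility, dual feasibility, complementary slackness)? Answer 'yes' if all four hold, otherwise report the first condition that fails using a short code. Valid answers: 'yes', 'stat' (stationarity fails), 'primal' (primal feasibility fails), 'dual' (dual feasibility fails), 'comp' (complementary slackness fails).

Gradient of f: grad f(x) = Q x + c = (0, -6)
Constraint values g_i(x) = a_i^T x - b_i:
  g_1((1, 1)) = 0
Stationarity residual: grad f(x) + sum_i lambda_i a_i = (0, 0)
  -> stationarity OK
Primal feasibility (all g_i <= 0): OK
Dual feasibility (all lambda_i >= 0): FAILS
Complementary slackness (lambda_i * g_i(x) = 0 for all i): OK

Verdict: the first failing condition is dual_feasibility -> dual.

dual


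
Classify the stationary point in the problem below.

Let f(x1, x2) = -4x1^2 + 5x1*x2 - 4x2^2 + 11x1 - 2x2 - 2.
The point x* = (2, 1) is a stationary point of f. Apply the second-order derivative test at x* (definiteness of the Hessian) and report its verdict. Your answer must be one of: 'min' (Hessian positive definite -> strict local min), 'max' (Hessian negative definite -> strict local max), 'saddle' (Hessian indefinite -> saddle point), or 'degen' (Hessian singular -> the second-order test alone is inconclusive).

Compute the Hessian H = grad^2 f:
  H = [[-8, 5], [5, -8]]
Verify stationarity: grad f(x*) = H x* + g = (0, 0).
Eigenvalues of H: -13, -3.
Both eigenvalues < 0, so H is negative definite -> x* is a strict local max.

max


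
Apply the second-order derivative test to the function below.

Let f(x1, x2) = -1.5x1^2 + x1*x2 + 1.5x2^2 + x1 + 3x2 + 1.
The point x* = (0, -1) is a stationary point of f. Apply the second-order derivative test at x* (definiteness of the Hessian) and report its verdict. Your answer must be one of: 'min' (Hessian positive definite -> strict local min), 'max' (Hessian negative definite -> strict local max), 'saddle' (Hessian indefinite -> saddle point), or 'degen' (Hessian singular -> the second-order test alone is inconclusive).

Compute the Hessian H = grad^2 f:
  H = [[-3, 1], [1, 3]]
Verify stationarity: grad f(x*) = H x* + g = (0, 0).
Eigenvalues of H: -3.1623, 3.1623.
Eigenvalues have mixed signs, so H is indefinite -> x* is a saddle point.

saddle


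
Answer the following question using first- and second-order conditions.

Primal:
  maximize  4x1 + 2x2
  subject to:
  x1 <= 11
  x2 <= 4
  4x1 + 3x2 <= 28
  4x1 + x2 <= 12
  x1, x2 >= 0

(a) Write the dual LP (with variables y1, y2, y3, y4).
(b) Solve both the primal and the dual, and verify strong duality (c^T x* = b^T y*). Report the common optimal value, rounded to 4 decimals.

The standard primal-dual pair for 'max c^T x s.t. A x <= b, x >= 0' is:
  Dual:  min b^T y  s.t.  A^T y >= c,  y >= 0.

So the dual LP is:
  minimize  11y1 + 4y2 + 28y3 + 12y4
  subject to:
    y1 + 4y3 + 4y4 >= 4
    y2 + 3y3 + y4 >= 2
    y1, y2, y3, y4 >= 0

Solving the primal: x* = (2, 4).
  primal value c^T x* = 16.
Solving the dual: y* = (0, 1, 0, 1).
  dual value b^T y* = 16.
Strong duality: c^T x* = b^T y*. Confirmed.

16


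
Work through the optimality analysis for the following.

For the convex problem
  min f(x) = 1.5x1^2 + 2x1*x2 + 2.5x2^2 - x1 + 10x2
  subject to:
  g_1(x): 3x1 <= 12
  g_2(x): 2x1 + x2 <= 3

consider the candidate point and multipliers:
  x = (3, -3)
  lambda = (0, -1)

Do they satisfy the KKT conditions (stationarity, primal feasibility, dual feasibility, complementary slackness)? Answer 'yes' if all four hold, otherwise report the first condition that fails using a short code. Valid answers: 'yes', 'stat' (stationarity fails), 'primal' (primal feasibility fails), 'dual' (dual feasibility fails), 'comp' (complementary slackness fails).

Gradient of f: grad f(x) = Q x + c = (2, 1)
Constraint values g_i(x) = a_i^T x - b_i:
  g_1((3, -3)) = -3
  g_2((3, -3)) = 0
Stationarity residual: grad f(x) + sum_i lambda_i a_i = (0, 0)
  -> stationarity OK
Primal feasibility (all g_i <= 0): OK
Dual feasibility (all lambda_i >= 0): FAILS
Complementary slackness (lambda_i * g_i(x) = 0 for all i): OK

Verdict: the first failing condition is dual_feasibility -> dual.

dual


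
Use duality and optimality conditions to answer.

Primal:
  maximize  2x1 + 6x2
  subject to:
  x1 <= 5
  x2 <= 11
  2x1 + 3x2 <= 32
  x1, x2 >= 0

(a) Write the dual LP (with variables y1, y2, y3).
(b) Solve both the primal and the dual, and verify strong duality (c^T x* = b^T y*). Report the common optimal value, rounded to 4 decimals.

The standard primal-dual pair for 'max c^T x s.t. A x <= b, x >= 0' is:
  Dual:  min b^T y  s.t.  A^T y >= c,  y >= 0.

So the dual LP is:
  minimize  5y1 + 11y2 + 32y3
  subject to:
    y1 + 2y3 >= 2
    y2 + 3y3 >= 6
    y1, y2, y3 >= 0

Solving the primal: x* = (0, 10.6667).
  primal value c^T x* = 64.
Solving the dual: y* = (0, 0, 2).
  dual value b^T y* = 64.
Strong duality: c^T x* = b^T y*. Confirmed.

64


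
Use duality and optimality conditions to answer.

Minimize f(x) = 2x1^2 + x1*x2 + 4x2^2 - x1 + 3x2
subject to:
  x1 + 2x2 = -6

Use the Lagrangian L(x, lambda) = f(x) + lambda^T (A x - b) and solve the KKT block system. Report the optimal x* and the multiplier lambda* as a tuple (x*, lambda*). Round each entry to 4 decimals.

Form the Lagrangian:
  L(x, lambda) = (1/2) x^T Q x + c^T x + lambda^T (A x - b)
Stationarity (grad_x L = 0): Q x + c + A^T lambda = 0.
Primal feasibility: A x = b.

This gives the KKT block system:
  [ Q   A^T ] [ x     ]   [-c ]
  [ A    0  ] [ lambda ] = [ b ]

Solving the linear system:
  x*      = (-1.3, -2.35)
  lambda* = (8.55)
  f(x*)   = 22.775

x* = (-1.3, -2.35), lambda* = (8.55)


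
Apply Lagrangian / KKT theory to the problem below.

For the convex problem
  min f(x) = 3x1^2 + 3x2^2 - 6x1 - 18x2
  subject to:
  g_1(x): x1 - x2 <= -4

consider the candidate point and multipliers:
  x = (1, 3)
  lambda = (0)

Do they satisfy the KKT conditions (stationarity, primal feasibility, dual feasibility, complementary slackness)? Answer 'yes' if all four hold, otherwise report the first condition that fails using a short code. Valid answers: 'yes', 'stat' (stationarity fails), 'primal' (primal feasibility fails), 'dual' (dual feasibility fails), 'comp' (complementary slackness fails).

Gradient of f: grad f(x) = Q x + c = (0, 0)
Constraint values g_i(x) = a_i^T x - b_i:
  g_1((1, 3)) = 2
Stationarity residual: grad f(x) + sum_i lambda_i a_i = (0, 0)
  -> stationarity OK
Primal feasibility (all g_i <= 0): FAILS
Dual feasibility (all lambda_i >= 0): OK
Complementary slackness (lambda_i * g_i(x) = 0 for all i): OK

Verdict: the first failing condition is primal_feasibility -> primal.

primal


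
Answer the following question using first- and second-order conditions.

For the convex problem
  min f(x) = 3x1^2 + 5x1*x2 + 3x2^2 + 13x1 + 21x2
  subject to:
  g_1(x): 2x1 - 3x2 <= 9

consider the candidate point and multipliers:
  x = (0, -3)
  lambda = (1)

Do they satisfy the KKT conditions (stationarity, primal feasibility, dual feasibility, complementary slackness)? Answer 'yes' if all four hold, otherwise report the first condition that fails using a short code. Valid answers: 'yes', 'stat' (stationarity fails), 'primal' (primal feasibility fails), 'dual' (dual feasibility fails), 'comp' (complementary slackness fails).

Gradient of f: grad f(x) = Q x + c = (-2, 3)
Constraint values g_i(x) = a_i^T x - b_i:
  g_1((0, -3)) = 0
Stationarity residual: grad f(x) + sum_i lambda_i a_i = (0, 0)
  -> stationarity OK
Primal feasibility (all g_i <= 0): OK
Dual feasibility (all lambda_i >= 0): OK
Complementary slackness (lambda_i * g_i(x) = 0 for all i): OK

Verdict: yes, KKT holds.

yes


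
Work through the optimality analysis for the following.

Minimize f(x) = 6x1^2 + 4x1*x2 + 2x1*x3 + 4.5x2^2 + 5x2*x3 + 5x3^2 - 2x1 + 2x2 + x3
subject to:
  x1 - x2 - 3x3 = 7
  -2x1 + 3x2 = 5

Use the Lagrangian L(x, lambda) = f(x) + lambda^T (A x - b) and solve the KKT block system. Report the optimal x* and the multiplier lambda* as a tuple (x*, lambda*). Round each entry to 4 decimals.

Form the Lagrangian:
  L(x, lambda) = (1/2) x^T Q x + c^T x + lambda^T (A x - b)
Stationarity (grad_x L = 0): Q x + c + A^T lambda = 0.
Primal feasibility: A x = b.

This gives the KKT block system:
  [ Q   A^T ] [ x     ]   [-c ]
  [ A    0  ] [ lambda ] = [ b ]

Solving the linear system:
  x*      = (0.0698, 1.7132, -2.8811)
  lambda* = (-6.3686, -3.2203)
  f(x*)   = 30.5436

x* = (0.0698, 1.7132, -2.8811), lambda* = (-6.3686, -3.2203)


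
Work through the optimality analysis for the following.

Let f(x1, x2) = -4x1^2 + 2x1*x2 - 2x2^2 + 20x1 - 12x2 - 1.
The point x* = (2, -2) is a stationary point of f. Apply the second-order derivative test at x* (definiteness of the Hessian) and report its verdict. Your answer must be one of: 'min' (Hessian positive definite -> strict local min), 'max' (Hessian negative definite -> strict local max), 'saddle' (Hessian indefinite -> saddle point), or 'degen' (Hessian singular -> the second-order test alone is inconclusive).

Compute the Hessian H = grad^2 f:
  H = [[-8, 2], [2, -4]]
Verify stationarity: grad f(x*) = H x* + g = (0, 0).
Eigenvalues of H: -8.8284, -3.1716.
Both eigenvalues < 0, so H is negative definite -> x* is a strict local max.

max


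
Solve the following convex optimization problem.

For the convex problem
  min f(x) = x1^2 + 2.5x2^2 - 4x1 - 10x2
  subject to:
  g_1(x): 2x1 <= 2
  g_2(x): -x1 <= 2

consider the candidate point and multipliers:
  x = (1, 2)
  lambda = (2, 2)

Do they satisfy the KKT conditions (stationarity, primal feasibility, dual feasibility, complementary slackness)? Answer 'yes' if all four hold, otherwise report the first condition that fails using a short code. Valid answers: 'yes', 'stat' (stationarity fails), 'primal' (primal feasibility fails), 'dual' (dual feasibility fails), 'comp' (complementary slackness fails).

Gradient of f: grad f(x) = Q x + c = (-2, 0)
Constraint values g_i(x) = a_i^T x - b_i:
  g_1((1, 2)) = 0
  g_2((1, 2)) = -3
Stationarity residual: grad f(x) + sum_i lambda_i a_i = (0, 0)
  -> stationarity OK
Primal feasibility (all g_i <= 0): OK
Dual feasibility (all lambda_i >= 0): OK
Complementary slackness (lambda_i * g_i(x) = 0 for all i): FAILS

Verdict: the first failing condition is complementary_slackness -> comp.

comp


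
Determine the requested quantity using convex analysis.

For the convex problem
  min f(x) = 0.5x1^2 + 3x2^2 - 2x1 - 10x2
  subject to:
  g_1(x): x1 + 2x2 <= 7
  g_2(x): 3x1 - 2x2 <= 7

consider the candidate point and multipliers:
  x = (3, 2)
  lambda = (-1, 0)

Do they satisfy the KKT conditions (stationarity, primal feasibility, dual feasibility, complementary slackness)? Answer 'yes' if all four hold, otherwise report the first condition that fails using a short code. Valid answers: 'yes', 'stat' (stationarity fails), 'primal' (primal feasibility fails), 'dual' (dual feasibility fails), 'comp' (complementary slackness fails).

Gradient of f: grad f(x) = Q x + c = (1, 2)
Constraint values g_i(x) = a_i^T x - b_i:
  g_1((3, 2)) = 0
  g_2((3, 2)) = -2
Stationarity residual: grad f(x) + sum_i lambda_i a_i = (0, 0)
  -> stationarity OK
Primal feasibility (all g_i <= 0): OK
Dual feasibility (all lambda_i >= 0): FAILS
Complementary slackness (lambda_i * g_i(x) = 0 for all i): OK

Verdict: the first failing condition is dual_feasibility -> dual.

dual


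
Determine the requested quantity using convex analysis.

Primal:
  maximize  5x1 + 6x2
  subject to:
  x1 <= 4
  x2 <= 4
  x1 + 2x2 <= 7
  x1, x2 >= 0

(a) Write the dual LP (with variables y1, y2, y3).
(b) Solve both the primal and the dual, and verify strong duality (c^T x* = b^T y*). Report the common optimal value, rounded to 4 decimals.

The standard primal-dual pair for 'max c^T x s.t. A x <= b, x >= 0' is:
  Dual:  min b^T y  s.t.  A^T y >= c,  y >= 0.

So the dual LP is:
  minimize  4y1 + 4y2 + 7y3
  subject to:
    y1 + y3 >= 5
    y2 + 2y3 >= 6
    y1, y2, y3 >= 0

Solving the primal: x* = (4, 1.5).
  primal value c^T x* = 29.
Solving the dual: y* = (2, 0, 3).
  dual value b^T y* = 29.
Strong duality: c^T x* = b^T y*. Confirmed.

29


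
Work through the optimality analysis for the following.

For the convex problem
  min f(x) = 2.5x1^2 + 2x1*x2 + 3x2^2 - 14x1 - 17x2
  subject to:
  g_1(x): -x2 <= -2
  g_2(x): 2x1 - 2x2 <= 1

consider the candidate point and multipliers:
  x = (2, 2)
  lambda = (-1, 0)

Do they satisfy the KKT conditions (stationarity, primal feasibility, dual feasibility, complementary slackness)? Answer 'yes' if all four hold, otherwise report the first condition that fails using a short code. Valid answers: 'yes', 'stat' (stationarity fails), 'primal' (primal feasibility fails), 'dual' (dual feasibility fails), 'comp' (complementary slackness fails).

Gradient of f: grad f(x) = Q x + c = (0, -1)
Constraint values g_i(x) = a_i^T x - b_i:
  g_1((2, 2)) = 0
  g_2((2, 2)) = -1
Stationarity residual: grad f(x) + sum_i lambda_i a_i = (0, 0)
  -> stationarity OK
Primal feasibility (all g_i <= 0): OK
Dual feasibility (all lambda_i >= 0): FAILS
Complementary slackness (lambda_i * g_i(x) = 0 for all i): OK

Verdict: the first failing condition is dual_feasibility -> dual.

dual


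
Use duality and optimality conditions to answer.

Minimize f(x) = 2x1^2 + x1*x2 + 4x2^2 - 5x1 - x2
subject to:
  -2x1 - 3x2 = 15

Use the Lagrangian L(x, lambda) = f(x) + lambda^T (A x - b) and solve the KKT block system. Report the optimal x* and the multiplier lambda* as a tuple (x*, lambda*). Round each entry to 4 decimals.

Form the Lagrangian:
  L(x, lambda) = (1/2) x^T Q x + c^T x + lambda^T (A x - b)
Stationarity (grad_x L = 0): Q x + c + A^T lambda = 0.
Primal feasibility: A x = b.

This gives the KKT block system:
  [ Q   A^T ] [ x     ]   [-c ]
  [ A    0  ] [ lambda ] = [ b ]

Solving the linear system:
  x*      = (-2.7857, -3.1429)
  lambda* = (-9.6429)
  f(x*)   = 80.8571

x* = (-2.7857, -3.1429), lambda* = (-9.6429)


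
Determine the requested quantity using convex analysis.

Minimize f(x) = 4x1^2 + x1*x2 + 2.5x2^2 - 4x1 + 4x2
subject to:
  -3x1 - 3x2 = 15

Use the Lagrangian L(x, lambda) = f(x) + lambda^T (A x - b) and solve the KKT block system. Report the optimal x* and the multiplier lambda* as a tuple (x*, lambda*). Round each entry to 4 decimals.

Form the Lagrangian:
  L(x, lambda) = (1/2) x^T Q x + c^T x + lambda^T (A x - b)
Stationarity (grad_x L = 0): Q x + c + A^T lambda = 0.
Primal feasibility: A x = b.

This gives the KKT block system:
  [ Q   A^T ] [ x     ]   [-c ]
  [ A    0  ] [ lambda ] = [ b ]

Solving the linear system:
  x*      = (-1.0909, -3.9091)
  lambda* = (-5.5455)
  f(x*)   = 35.9545

x* = (-1.0909, -3.9091), lambda* = (-5.5455)


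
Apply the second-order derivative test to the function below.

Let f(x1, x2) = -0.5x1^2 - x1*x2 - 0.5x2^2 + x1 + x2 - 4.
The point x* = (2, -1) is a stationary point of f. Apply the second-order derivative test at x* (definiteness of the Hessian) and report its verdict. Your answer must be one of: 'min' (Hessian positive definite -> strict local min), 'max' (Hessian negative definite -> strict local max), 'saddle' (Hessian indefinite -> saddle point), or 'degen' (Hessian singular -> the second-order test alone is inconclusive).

Compute the Hessian H = grad^2 f:
  H = [[-1, -1], [-1, -1]]
Verify stationarity: grad f(x*) = H x* + g = (0, 0).
Eigenvalues of H: -2, 0.
H has a zero eigenvalue (singular; negative semidefinite but not definite), so H is neither positive definite, negative definite, nor indefinite. The second-order test alone is inconclusive -> degen.
(Indeed, f is constant along the null direction of H through x*, so x* is not a strict local extremum.)

degen


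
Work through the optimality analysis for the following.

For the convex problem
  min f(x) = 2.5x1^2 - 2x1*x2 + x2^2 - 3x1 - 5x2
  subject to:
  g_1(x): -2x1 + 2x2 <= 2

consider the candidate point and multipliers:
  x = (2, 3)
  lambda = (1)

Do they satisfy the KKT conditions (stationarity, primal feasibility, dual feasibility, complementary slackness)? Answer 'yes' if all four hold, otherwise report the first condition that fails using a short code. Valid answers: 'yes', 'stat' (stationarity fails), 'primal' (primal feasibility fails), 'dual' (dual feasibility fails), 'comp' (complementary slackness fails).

Gradient of f: grad f(x) = Q x + c = (1, -3)
Constraint values g_i(x) = a_i^T x - b_i:
  g_1((2, 3)) = 0
Stationarity residual: grad f(x) + sum_i lambda_i a_i = (-1, -1)
  -> stationarity FAILS
Primal feasibility (all g_i <= 0): OK
Dual feasibility (all lambda_i >= 0): OK
Complementary slackness (lambda_i * g_i(x) = 0 for all i): OK

Verdict: the first failing condition is stationarity -> stat.

stat


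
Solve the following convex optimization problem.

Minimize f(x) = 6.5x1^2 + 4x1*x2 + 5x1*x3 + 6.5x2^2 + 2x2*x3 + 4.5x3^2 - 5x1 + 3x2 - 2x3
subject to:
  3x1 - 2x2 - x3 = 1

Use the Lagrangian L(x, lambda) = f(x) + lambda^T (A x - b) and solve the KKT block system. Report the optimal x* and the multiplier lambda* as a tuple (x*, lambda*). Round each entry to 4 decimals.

Form the Lagrangian:
  L(x, lambda) = (1/2) x^T Q x + c^T x + lambda^T (A x - b)
Stationarity (grad_x L = 0): Q x + c + A^T lambda = 0.
Primal feasibility: A x = b.

This gives the KKT block system:
  [ Q   A^T ] [ x     ]   [-c ]
  [ A    0  ] [ lambda ] = [ b ]

Solving the linear system:
  x*      = (0.2403, -0.2445, 0.2099)
  lambda* = (0.6015)
  f(x*)   = -1.4781

x* = (0.2403, -0.2445, 0.2099), lambda* = (0.6015)


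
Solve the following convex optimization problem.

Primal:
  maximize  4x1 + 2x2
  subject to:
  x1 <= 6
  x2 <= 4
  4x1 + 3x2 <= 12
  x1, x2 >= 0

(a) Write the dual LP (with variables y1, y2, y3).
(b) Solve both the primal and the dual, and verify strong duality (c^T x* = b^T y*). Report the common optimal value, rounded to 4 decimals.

The standard primal-dual pair for 'max c^T x s.t. A x <= b, x >= 0' is:
  Dual:  min b^T y  s.t.  A^T y >= c,  y >= 0.

So the dual LP is:
  minimize  6y1 + 4y2 + 12y3
  subject to:
    y1 + 4y3 >= 4
    y2 + 3y3 >= 2
    y1, y2, y3 >= 0

Solving the primal: x* = (3, 0).
  primal value c^T x* = 12.
Solving the dual: y* = (0, 0, 1).
  dual value b^T y* = 12.
Strong duality: c^T x* = b^T y*. Confirmed.

12


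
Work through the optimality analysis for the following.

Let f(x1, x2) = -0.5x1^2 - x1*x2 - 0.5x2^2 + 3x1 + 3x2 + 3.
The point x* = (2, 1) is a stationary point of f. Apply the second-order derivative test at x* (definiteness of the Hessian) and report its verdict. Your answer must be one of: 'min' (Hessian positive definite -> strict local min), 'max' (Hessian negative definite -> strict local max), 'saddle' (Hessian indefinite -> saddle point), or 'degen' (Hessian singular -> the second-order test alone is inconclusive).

Compute the Hessian H = grad^2 f:
  H = [[-1, -1], [-1, -1]]
Verify stationarity: grad f(x*) = H x* + g = (0, 0).
Eigenvalues of H: -2, 0.
H has a zero eigenvalue (singular; negative semidefinite but not definite), so H is neither positive definite, negative definite, nor indefinite. The second-order test alone is inconclusive -> degen.
(Indeed, f is constant along the null direction of H through x*, so x* is not a strict local extremum.)

degen


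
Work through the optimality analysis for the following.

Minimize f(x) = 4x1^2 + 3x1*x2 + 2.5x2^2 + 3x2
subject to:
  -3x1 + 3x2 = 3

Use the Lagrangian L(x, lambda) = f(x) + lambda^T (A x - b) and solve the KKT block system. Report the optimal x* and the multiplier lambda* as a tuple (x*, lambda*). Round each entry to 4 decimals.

Form the Lagrangian:
  L(x, lambda) = (1/2) x^T Q x + c^T x + lambda^T (A x - b)
Stationarity (grad_x L = 0): Q x + c + A^T lambda = 0.
Primal feasibility: A x = b.

This gives the KKT block system:
  [ Q   A^T ] [ x     ]   [-c ]
  [ A    0  ] [ lambda ] = [ b ]

Solving the linear system:
  x*      = (-0.5789, 0.4211)
  lambda* = (-1.1228)
  f(x*)   = 2.3158

x* = (-0.5789, 0.4211), lambda* = (-1.1228)


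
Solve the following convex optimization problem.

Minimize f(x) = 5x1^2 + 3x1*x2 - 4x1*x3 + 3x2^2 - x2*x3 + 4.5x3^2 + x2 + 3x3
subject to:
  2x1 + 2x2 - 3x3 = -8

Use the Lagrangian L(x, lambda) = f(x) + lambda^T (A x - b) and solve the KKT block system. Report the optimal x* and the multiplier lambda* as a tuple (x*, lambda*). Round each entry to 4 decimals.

Form the Lagrangian:
  L(x, lambda) = (1/2) x^T Q x + c^T x + lambda^T (A x - b)
Stationarity (grad_x L = 0): Q x + c + A^T lambda = 0.
Primal feasibility: A x = b.

This gives the KKT block system:
  [ Q   A^T ] [ x     ]   [-c ]
  [ A    0  ] [ lambda ] = [ b ]

Solving the linear system:
  x*      = (-0.0595, -1.8595, 1.3874)
  lambda* = (5.8613)
  f(x*)   = 24.5964

x* = (-0.0595, -1.8595, 1.3874), lambda* = (5.8613)


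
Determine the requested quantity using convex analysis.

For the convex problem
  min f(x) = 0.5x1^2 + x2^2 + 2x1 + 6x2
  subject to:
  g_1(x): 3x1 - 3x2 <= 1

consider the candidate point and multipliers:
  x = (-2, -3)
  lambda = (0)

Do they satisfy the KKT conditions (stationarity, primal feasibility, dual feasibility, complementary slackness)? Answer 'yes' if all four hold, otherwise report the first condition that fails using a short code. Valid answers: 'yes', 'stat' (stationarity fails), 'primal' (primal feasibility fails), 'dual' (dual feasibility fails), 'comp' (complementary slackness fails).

Gradient of f: grad f(x) = Q x + c = (0, 0)
Constraint values g_i(x) = a_i^T x - b_i:
  g_1((-2, -3)) = 2
Stationarity residual: grad f(x) + sum_i lambda_i a_i = (0, 0)
  -> stationarity OK
Primal feasibility (all g_i <= 0): FAILS
Dual feasibility (all lambda_i >= 0): OK
Complementary slackness (lambda_i * g_i(x) = 0 for all i): OK

Verdict: the first failing condition is primal_feasibility -> primal.

primal


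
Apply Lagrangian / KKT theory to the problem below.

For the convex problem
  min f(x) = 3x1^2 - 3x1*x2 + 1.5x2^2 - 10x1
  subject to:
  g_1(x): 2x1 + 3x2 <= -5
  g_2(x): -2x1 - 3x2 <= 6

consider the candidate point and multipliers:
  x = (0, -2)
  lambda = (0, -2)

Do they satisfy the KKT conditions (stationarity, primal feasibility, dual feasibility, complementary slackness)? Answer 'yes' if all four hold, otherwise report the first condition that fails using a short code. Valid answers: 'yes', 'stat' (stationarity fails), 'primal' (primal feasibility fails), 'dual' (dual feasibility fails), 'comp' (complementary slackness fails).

Gradient of f: grad f(x) = Q x + c = (-4, -6)
Constraint values g_i(x) = a_i^T x - b_i:
  g_1((0, -2)) = -1
  g_2((0, -2)) = 0
Stationarity residual: grad f(x) + sum_i lambda_i a_i = (0, 0)
  -> stationarity OK
Primal feasibility (all g_i <= 0): OK
Dual feasibility (all lambda_i >= 0): FAILS
Complementary slackness (lambda_i * g_i(x) = 0 for all i): OK

Verdict: the first failing condition is dual_feasibility -> dual.

dual


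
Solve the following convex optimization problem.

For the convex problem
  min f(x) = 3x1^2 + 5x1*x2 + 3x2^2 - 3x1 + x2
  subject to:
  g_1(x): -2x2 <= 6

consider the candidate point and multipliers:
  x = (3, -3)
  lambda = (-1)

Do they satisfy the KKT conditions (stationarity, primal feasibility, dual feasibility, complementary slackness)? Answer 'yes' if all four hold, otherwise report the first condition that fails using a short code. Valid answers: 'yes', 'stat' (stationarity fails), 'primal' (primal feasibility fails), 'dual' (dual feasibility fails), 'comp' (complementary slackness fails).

Gradient of f: grad f(x) = Q x + c = (0, -2)
Constraint values g_i(x) = a_i^T x - b_i:
  g_1((3, -3)) = 0
Stationarity residual: grad f(x) + sum_i lambda_i a_i = (0, 0)
  -> stationarity OK
Primal feasibility (all g_i <= 0): OK
Dual feasibility (all lambda_i >= 0): FAILS
Complementary slackness (lambda_i * g_i(x) = 0 for all i): OK

Verdict: the first failing condition is dual_feasibility -> dual.

dual


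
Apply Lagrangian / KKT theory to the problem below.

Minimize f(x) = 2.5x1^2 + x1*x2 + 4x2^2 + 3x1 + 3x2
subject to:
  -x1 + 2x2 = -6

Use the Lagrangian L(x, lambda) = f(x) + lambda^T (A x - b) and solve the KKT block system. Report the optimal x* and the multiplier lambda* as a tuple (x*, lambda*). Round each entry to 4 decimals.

Form the Lagrangian:
  L(x, lambda) = (1/2) x^T Q x + c^T x + lambda^T (A x - b)
Stationarity (grad_x L = 0): Q x + c + A^T lambda = 0.
Primal feasibility: A x = b.

This gives the KKT block system:
  [ Q   A^T ] [ x     ]   [-c ]
  [ A    0  ] [ lambda ] = [ b ]

Solving the linear system:
  x*      = (1.3125, -2.3437)
  lambda* = (7.2187)
  f(x*)   = 20.1094

x* = (1.3125, -2.3437), lambda* = (7.2187)


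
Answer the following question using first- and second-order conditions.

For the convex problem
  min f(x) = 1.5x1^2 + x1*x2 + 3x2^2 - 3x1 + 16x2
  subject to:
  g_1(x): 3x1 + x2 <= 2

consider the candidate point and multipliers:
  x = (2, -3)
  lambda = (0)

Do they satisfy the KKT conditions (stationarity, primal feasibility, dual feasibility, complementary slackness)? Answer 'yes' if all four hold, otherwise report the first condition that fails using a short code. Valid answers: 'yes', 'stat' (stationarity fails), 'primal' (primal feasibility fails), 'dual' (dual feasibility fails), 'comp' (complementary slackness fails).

Gradient of f: grad f(x) = Q x + c = (0, 0)
Constraint values g_i(x) = a_i^T x - b_i:
  g_1((2, -3)) = 1
Stationarity residual: grad f(x) + sum_i lambda_i a_i = (0, 0)
  -> stationarity OK
Primal feasibility (all g_i <= 0): FAILS
Dual feasibility (all lambda_i >= 0): OK
Complementary slackness (lambda_i * g_i(x) = 0 for all i): OK

Verdict: the first failing condition is primal_feasibility -> primal.

primal


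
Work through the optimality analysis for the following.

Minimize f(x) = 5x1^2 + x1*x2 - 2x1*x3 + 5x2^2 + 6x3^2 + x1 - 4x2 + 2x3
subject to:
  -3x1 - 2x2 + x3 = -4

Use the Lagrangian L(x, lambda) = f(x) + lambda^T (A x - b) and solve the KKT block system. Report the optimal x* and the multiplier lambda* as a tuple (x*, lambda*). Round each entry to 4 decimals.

Form the Lagrangian:
  L(x, lambda) = (1/2) x^T Q x + c^T x + lambda^T (A x - b)
Stationarity (grad_x L = 0): Q x + c + A^T lambda = 0.
Primal feasibility: A x = b.

This gives the KKT block system:
  [ Q   A^T ] [ x     ]   [-c ]
  [ A    0  ] [ lambda ] = [ b ]

Solving the linear system:
  x*      = (0.6186, 0.9193, -0.3057)
  lambda* = (2.9056)
  f(x*)   = 3.9762

x* = (0.6186, 0.9193, -0.3057), lambda* = (2.9056)


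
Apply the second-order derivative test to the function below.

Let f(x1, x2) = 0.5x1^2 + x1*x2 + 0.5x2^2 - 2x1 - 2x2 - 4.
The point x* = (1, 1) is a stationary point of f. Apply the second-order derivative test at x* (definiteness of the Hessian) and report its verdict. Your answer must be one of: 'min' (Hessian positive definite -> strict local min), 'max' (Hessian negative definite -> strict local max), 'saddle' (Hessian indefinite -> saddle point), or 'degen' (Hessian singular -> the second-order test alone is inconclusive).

Compute the Hessian H = grad^2 f:
  H = [[1, 1], [1, 1]]
Verify stationarity: grad f(x*) = H x* + g = (0, 0).
Eigenvalues of H: 0, 2.
H has a zero eigenvalue (singular; positive semidefinite but not definite), so H is neither positive definite, negative definite, nor indefinite. The second-order test alone is inconclusive -> degen.
(Indeed, f is constant along the null direction of H through x*, so x* is not a strict local extremum.)

degen


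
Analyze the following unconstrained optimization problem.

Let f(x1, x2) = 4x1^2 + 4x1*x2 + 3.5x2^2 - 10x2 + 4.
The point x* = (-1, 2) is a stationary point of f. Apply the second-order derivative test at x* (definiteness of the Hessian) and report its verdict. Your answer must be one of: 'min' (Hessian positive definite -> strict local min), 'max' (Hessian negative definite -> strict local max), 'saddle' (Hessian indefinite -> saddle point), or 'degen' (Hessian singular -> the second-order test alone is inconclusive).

Compute the Hessian H = grad^2 f:
  H = [[8, 4], [4, 7]]
Verify stationarity: grad f(x*) = H x* + g = (0, 0).
Eigenvalues of H: 3.4689, 11.5311.
Both eigenvalues > 0, so H is positive definite -> x* is a strict local min.

min


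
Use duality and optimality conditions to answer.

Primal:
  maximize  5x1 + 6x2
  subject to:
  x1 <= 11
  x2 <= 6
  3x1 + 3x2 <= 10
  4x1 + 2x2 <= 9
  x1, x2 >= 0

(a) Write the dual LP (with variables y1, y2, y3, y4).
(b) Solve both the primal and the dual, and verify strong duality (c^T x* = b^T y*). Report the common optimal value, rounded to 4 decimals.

The standard primal-dual pair for 'max c^T x s.t. A x <= b, x >= 0' is:
  Dual:  min b^T y  s.t.  A^T y >= c,  y >= 0.

So the dual LP is:
  minimize  11y1 + 6y2 + 10y3 + 9y4
  subject to:
    y1 + 3y3 + 4y4 >= 5
    y2 + 3y3 + 2y4 >= 6
    y1, y2, y3, y4 >= 0

Solving the primal: x* = (0, 3.3333).
  primal value c^T x* = 20.
Solving the dual: y* = (0, 0, 2, 0).
  dual value b^T y* = 20.
Strong duality: c^T x* = b^T y*. Confirmed.

20


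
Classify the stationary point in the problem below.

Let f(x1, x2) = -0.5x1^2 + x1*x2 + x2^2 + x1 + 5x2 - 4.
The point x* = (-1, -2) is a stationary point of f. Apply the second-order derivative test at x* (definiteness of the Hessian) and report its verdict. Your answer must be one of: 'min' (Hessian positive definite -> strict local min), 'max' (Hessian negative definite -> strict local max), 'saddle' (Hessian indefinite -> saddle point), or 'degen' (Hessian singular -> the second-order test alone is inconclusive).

Compute the Hessian H = grad^2 f:
  H = [[-1, 1], [1, 2]]
Verify stationarity: grad f(x*) = H x* + g = (0, 0).
Eigenvalues of H: -1.3028, 2.3028.
Eigenvalues have mixed signs, so H is indefinite -> x* is a saddle point.

saddle


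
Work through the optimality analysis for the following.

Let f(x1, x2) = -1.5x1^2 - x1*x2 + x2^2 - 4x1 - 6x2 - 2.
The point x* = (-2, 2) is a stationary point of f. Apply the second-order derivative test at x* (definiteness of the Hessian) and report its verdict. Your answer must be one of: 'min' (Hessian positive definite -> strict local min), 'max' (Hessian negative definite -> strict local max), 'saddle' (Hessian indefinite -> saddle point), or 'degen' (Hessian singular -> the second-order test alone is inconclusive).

Compute the Hessian H = grad^2 f:
  H = [[-3, -1], [-1, 2]]
Verify stationarity: grad f(x*) = H x* + g = (0, 0).
Eigenvalues of H: -3.1926, 2.1926.
Eigenvalues have mixed signs, so H is indefinite -> x* is a saddle point.

saddle


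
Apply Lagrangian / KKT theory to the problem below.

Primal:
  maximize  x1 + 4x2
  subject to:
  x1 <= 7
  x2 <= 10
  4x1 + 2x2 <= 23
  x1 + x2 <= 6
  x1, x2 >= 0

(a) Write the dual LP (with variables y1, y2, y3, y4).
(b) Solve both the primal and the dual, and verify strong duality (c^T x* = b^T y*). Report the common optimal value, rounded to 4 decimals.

The standard primal-dual pair for 'max c^T x s.t. A x <= b, x >= 0' is:
  Dual:  min b^T y  s.t.  A^T y >= c,  y >= 0.

So the dual LP is:
  minimize  7y1 + 10y2 + 23y3 + 6y4
  subject to:
    y1 + 4y3 + y4 >= 1
    y2 + 2y3 + y4 >= 4
    y1, y2, y3, y4 >= 0

Solving the primal: x* = (0, 6).
  primal value c^T x* = 24.
Solving the dual: y* = (0, 0, 0, 4).
  dual value b^T y* = 24.
Strong duality: c^T x* = b^T y*. Confirmed.

24


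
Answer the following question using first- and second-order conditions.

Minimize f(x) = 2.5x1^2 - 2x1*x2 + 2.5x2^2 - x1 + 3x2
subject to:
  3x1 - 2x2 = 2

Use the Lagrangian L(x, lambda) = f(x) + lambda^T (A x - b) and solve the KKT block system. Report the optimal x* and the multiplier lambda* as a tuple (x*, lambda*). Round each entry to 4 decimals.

Form the Lagrangian:
  L(x, lambda) = (1/2) x^T Q x + c^T x + lambda^T (A x - b)
Stationarity (grad_x L = 0): Q x + c + A^T lambda = 0.
Primal feasibility: A x = b.

This gives the KKT block system:
  [ Q   A^T ] [ x     ]   [-c ]
  [ A    0  ] [ lambda ] = [ b ]

Solving the linear system:
  x*      = (0.1951, -0.7073)
  lambda* = (-0.4634)
  f(x*)   = -0.6951

x* = (0.1951, -0.7073), lambda* = (-0.4634)


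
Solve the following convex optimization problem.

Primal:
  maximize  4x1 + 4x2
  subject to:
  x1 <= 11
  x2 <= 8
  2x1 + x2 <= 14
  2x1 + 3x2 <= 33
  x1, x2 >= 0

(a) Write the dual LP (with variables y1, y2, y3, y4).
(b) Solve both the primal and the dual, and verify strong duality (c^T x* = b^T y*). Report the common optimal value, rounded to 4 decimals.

The standard primal-dual pair for 'max c^T x s.t. A x <= b, x >= 0' is:
  Dual:  min b^T y  s.t.  A^T y >= c,  y >= 0.

So the dual LP is:
  minimize  11y1 + 8y2 + 14y3 + 33y4
  subject to:
    y1 + 2y3 + 2y4 >= 4
    y2 + y3 + 3y4 >= 4
    y1, y2, y3, y4 >= 0

Solving the primal: x* = (3, 8).
  primal value c^T x* = 44.
Solving the dual: y* = (0, 2, 2, 0).
  dual value b^T y* = 44.
Strong duality: c^T x* = b^T y*. Confirmed.

44


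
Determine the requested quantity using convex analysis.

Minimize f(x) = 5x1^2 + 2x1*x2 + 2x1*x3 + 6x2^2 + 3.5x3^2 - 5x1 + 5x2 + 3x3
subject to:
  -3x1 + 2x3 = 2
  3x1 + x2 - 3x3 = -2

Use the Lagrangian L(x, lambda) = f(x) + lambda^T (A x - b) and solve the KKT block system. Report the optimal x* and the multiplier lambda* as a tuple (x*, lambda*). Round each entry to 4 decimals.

Form the Lagrangian:
  L(x, lambda) = (1/2) x^T Q x + c^T x + lambda^T (A x - b)
Stationarity (grad_x L = 0): Q x + c + A^T lambda = 0.
Primal feasibility: A x = b.

This gives the KKT block system:
  [ Q   A^T ] [ x     ]   [-c ]
  [ A    0  ] [ lambda ] = [ b ]

Solving the linear system:
  x*      = (-0.61, 0.0849, 0.0849)
  lambda* = (-8.3861, -4.7992)
  f(x*)   = 5.4517

x* = (-0.61, 0.0849, 0.0849), lambda* = (-8.3861, -4.7992)


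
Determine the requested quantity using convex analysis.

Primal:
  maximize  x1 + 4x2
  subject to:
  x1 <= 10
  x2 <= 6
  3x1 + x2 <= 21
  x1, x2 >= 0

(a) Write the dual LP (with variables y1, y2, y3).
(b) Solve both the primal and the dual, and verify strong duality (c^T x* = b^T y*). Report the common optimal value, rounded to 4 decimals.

The standard primal-dual pair for 'max c^T x s.t. A x <= b, x >= 0' is:
  Dual:  min b^T y  s.t.  A^T y >= c,  y >= 0.

So the dual LP is:
  minimize  10y1 + 6y2 + 21y3
  subject to:
    y1 + 3y3 >= 1
    y2 + y3 >= 4
    y1, y2, y3 >= 0

Solving the primal: x* = (5, 6).
  primal value c^T x* = 29.
Solving the dual: y* = (0, 3.6667, 0.3333).
  dual value b^T y* = 29.
Strong duality: c^T x* = b^T y*. Confirmed.

29
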